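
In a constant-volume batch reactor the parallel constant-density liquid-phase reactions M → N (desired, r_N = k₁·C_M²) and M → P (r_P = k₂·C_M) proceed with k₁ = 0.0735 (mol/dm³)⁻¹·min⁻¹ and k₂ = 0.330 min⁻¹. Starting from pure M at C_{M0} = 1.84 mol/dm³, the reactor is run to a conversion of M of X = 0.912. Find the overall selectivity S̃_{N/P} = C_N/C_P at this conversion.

0.213

C_M = C_{M0}(1−X) = 0.1619 mol/dm³.
Along a PFR/batch, dC_P/dC_M = −r_P/(r_N+r_P) = −k₂/(k₂+k₁·C_M).
Integrating from C_{M0} to C_M: C_P = (0.330/0.0735)·ln[(0.330+0.0735·1.84)/(0.330+0.0735·0.162)] = 4.490·ln(0.4652/0.3419) = 1.383 mol/dm³.
Then C_N = (C_{M0}−C_M) − C_P = 1.678 − 1.383 = 0.2951 mol/dm³.
S̃_{N/P} = C_N/C_P = 0.2951/1.383 = 0.213.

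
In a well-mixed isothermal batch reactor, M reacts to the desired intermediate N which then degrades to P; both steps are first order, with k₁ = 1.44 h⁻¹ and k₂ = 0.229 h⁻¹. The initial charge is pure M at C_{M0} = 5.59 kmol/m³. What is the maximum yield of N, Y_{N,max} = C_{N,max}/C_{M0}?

0.706

At the optimum, C_{N,max}/C_{M0} = (k₁/k₂)^[k₂/(k₂−k₁)].
= (1.44/0.229)^(0.229/(0.229−1.44)) = (6.288)^(-0.1891) = 0.7063.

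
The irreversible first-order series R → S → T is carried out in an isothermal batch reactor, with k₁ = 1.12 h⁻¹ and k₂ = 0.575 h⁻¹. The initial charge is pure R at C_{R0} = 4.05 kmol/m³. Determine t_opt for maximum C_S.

The intermediate peaks when r₁ = r₂, i.e. k₁e^(−k₁t) = k₂e^(−k₂t), giving t_opt = ln(k₂/k₁)/(k₂−k₁).
= ln(0.575/1.12)/(0.575−1.12) = ln(0.5134)/-0.5450 = -0.6667/-0.5450 = 1.22 h.

1.22 h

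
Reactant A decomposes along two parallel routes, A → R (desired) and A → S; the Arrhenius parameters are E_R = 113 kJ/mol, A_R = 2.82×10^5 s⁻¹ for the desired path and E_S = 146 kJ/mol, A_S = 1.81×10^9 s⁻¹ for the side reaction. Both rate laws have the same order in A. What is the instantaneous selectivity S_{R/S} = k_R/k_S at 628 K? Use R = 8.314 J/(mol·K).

0.0866

k_R/k_S = (A_R/A_S)·exp[−(E_R−E_S)/(RT)] = (A_R/A_S)·exp[(E_S−E_R)/(RT)].
(E_S−E_R)/(RT) = (146−113)×10³/(8.314×628) = 33000/5221 = 6.320.
k_R/k_S = (2.82×10^5/1.81×10^9)·exp(6.320) = 1.558×10^-4 × 555.8 = 0.0866.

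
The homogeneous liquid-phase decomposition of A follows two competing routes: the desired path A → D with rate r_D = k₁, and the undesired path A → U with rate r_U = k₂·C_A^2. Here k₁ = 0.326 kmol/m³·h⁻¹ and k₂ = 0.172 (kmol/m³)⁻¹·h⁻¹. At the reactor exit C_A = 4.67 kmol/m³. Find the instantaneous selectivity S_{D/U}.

S_{D/U} = r_D/r_U = (k₁)/(k₂·C_A^2) = (k₁/k₂)·C_A^-2.
= (0.326) / (0.172×4.670^2) = 0.3260/3.751 = 0.0869.

0.0869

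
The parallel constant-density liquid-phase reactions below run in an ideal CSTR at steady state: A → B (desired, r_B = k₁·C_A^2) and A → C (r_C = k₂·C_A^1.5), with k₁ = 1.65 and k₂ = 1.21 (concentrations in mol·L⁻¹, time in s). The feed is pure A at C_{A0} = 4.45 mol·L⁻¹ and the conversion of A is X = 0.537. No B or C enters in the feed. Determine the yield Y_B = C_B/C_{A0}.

0.355

Exit C_A = C_{A0}(1−X) = 4.45×0.463 = 2.060 mol·L⁻¹.
In a CSTR the entire volume is at exit conditions, so r_B = 1.65×2.060^2 = 7.004 and r_C = 1.21×2.060^1.5 = 3.578.
Fraction of consumed A going to B: r_B/(r_B+r_C) = 0.6619.
C_B = 0.6619·C_{A0}·X = 0.6619×4.45×0.537 = 1.58 mol·L⁻¹; Y_B = C_B/C_{A0} = 0.355.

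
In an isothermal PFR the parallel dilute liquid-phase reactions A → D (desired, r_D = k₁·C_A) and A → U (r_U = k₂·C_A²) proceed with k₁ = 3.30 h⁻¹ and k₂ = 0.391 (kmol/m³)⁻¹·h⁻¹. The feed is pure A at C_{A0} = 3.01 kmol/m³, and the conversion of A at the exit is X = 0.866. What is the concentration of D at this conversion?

C_A = C_{A0}(1−X) = 0.4033 kmol/m³.
Along a PFR/batch, dC_D/dC_A = −r_D/(r_D+r_U) = −k₁/(k₁+k₂·C_A).
Integrating from C_{A0} to C_A: C_D = (3.30/0.391)·ln[(3.30+0.391·3.01)/(3.30+0.391·0.403)] = 8.440·ln(4.477/3.458) = 2.180 kmol/m³.

2.18 kmol/m³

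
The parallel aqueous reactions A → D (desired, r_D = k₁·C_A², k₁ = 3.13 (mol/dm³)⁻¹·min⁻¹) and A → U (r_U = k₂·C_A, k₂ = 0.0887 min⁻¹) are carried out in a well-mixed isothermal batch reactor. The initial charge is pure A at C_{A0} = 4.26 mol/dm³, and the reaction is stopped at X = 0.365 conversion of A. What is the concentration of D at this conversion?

C_A = C_{A0}(1−X) = 2.705 mol/dm³.
Along a PFR/batch, dC_U/dC_A = −r_U/(r_D+r_U) = −k₂/(k₂+k₁·C_A).
Integrating from C_{A0} to C_A: C_U = (0.0887/3.13)·ln[(0.0887+3.13·4.26)/(0.0887+3.13·2.71)] = 0.02834·ln(13.42/8.556) = 0.01276 mol/dm³.
Then C_D = (C_{A0}−C_A) − C_U = 1.555 − 0.01276 = 1.542 mol/dm³.

1.54 mol/dm³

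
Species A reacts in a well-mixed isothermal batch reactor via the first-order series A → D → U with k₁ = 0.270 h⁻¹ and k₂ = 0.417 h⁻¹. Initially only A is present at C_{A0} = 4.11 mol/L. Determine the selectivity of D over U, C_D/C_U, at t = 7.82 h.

0.209

For first-order series with pure A initially, C_D(t) = k₁C_{A0}/(k₂−k₁)·(e^(−k₁t) − e^(−k₂t)).
e^(−k₁t) = e^(−0.270×7.82) = e^(−2.111) = 0.1211; e^(−k₂t) = e^(−3.261) = 0.03835.
C_D = 0.270×4.11/(0.417−0.270) × (0.1211−0.03835) = 7.549×0.08272 = 0.6244 mol/L.
C_A = C_{A0}e^(−k₁t) = 0.4976 mol/L, so C_U = C_{A0}−C_A−C_D = 2.988 mol/L; C_D/C_U = 0.209.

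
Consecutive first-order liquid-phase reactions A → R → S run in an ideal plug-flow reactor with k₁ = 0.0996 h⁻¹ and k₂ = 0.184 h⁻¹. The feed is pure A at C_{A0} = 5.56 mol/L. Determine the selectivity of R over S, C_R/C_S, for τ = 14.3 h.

0.355

For first-order series with pure A initially, C_R(τ) = k₁C_{A0}/(k₂−k₁)·(e^(−k₁τ) − e^(−k₂τ)).
e^(−k₁τ) = e^(−0.0996×14.3) = e^(−1.424) = 0.2407; e^(−k₂τ) = e^(−2.631) = 0.07199.
C_R = 0.0996×5.56/(0.184−0.0996) × (0.2407−0.07199) = 6.561×0.1687 = 1.107 mol/L.
C_A = C_{A0}e^(−k₁τ) = 1.338 mol/L, so C_S = C_{A0}−C_A−C_R = 3.115 mol/L; C_R/C_S = 0.355.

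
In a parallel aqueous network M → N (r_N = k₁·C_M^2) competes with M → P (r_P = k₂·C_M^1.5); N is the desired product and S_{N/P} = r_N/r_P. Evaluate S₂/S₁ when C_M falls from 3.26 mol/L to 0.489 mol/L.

0.387

S_{N/P} = (k₁/k₂)·C_M^0.5, so S₂/S₁ = (C_{M,2}/C_{M,1})^0.5.
= (0.489/3.26)^0.5 = (0.1500)^0.5 = 0.387.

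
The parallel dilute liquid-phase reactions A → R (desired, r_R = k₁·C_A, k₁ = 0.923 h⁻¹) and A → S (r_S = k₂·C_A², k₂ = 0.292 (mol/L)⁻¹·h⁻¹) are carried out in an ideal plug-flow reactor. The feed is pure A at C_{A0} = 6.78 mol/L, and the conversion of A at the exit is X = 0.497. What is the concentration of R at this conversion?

1.31 mol/L

C_A = C_{A0}(1−X) = 3.410 mol/L.
Along a PFR/batch, dC_R/dC_A = −r_R/(r_R+r_S) = −k₁/(k₁+k₂·C_A).
Integrating from C_{A0} to C_A: C_R = (0.923/0.292)·ln[(0.923+0.292·6.78)/(0.923+0.292·3.41)] = 3.161·ln(2.903/1.919) = 1.308 mol/L.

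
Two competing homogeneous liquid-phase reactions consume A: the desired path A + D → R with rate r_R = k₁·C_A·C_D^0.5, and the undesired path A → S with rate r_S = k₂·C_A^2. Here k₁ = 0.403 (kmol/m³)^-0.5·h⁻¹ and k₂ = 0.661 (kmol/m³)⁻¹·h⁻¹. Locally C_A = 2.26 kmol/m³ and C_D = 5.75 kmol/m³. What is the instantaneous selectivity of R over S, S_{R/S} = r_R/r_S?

0.647

S_{R/S} = r_R/r_S = (k₁·C_A·C_D^0.5)/(k₂·C_A^2) = (k₁/k₂)·C_A⁻¹·C_D^0.5.
= (0.403×2.260×5.750^0.5) / (0.661×2.260^2) = 2.184/3.376 = 0.647.
The undesired path is higher order in A, so low C_A (CSTR or dilute feed) favours R.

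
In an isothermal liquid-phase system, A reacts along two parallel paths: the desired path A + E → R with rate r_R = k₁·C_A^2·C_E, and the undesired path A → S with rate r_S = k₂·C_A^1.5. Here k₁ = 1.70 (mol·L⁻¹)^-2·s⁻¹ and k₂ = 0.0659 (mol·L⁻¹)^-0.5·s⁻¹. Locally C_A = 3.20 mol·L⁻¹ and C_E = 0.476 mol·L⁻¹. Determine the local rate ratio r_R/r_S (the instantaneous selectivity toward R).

22.0

S_{R/S} = r_R/r_S = (k₁·C_A^2·C_E)/(k₂·C_A^1.5) = (k₁/k₂)·C_A^0.5·C_E.
= (1.70×3.200^2×0.4760) / (0.0659×3.200^1.5) = 8.286/0.3772 = 22.0.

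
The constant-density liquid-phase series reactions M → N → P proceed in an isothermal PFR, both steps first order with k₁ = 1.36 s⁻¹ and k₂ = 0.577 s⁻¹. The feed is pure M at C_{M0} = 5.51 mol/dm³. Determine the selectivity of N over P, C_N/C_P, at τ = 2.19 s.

Solving the coupled first-order balances gives C_N(τ) = [k₁/(k₂−k₁)]·C_{M0}·(e^(−k₁τ) − e^(−k₂τ)).
e^(−k₁τ) = e^(−1.36×2.19) = e^(−2.978) = 0.05087; e^(−k₂τ) = e^(−1.264) = 0.2826.
C_N = 1.36×5.51/(0.577−1.36) × (0.05087−0.2826) = (-9.570)×(-0.2318) = 2.218 mol/dm³.
C_M = C_{M0}e^(−k₁τ) = 0.2803 mol/dm³, so C_P = C_{M0}−C_M−C_N = 3.012 mol/dm³; C_N/C_P = 0.736.

0.736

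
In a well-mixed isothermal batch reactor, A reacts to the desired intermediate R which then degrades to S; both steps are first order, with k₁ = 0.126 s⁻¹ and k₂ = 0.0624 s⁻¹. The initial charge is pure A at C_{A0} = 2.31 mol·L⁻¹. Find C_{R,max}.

Evaluating C_R at t_opt = ln(k₂/k₁)/(k₂−k₁) gives C_{R,max}/C_{A0} = (k₁/k₂)^[k₂/(k₂−k₁)].
= (0.126/0.0624)^(0.0624/(0.0624−0.126)) = (2.019)^(-0.9811) = 0.5018.
C_{R,max} = 0.5018×2.31 = 1.16 mol·L⁻¹.

1.16 mol·L⁻¹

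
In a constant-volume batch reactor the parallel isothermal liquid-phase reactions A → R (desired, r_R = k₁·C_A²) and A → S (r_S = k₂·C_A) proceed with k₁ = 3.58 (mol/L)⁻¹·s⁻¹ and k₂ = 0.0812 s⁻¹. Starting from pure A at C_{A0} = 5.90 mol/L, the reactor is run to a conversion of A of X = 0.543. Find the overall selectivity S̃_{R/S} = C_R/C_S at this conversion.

C_A = C_{A0}(1−X) = 2.696 mol/L.
Along a PFR/batch, dC_S/dC_A = −r_S/(r_R+r_S) = −k₂/(k₂+k₁·C_A).
Integrating from C_{A0} to C_A: C_S = (0.0812/3.58)·ln[(0.0812+3.58·5.90)/(0.0812+3.58·2.70)] = 0.02268·ln(21.20/9.734) = 0.01766 mol/L.
Then C_R = (C_{A0}−C_A) − C_S = 3.204 − 0.01766 = 3.186 mol/L.
S̃_{R/S} = C_R/C_S = 3.186/0.01766 = 180.

180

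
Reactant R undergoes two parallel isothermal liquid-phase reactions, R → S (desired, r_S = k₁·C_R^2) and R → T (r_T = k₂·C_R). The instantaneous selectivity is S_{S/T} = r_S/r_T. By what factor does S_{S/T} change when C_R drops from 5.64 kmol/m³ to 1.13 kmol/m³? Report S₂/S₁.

0.200

S_{S/T} = (k₁/k₂)·C_R, so S₂/S₁ = (C_{R,2}/C_{R,1}).
= 1.13/5.64 = 0.200.
Selectivity toward S falls as C_R falls — high-concentration operation is favoured.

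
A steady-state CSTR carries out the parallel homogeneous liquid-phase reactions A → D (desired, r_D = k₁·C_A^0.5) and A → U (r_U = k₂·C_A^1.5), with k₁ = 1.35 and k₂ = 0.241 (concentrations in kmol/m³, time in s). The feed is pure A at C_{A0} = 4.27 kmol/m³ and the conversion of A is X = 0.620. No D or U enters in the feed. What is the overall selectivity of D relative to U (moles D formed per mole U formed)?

Exit C_A = C_{A0}(1−X) = 4.27×0.380 = 1.623 kmol/m³.
Rates in a CSTR are evaluated at the outlet concentration: r_D = 1.35×1.623^0.5 = 1.720, r_U = 0.241×1.623^1.5 = 0.4981.
Overall selectivity = C_D/C_U = r_Dτ/(r_Uτ) = r_D/r_U = 3.45.

3.45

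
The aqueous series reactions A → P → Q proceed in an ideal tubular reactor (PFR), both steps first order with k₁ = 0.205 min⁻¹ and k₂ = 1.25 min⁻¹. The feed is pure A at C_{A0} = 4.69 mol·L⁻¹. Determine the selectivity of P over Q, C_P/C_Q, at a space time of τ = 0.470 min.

3.04

Solving the coupled first-order balances gives C_P(τ) = [k₁/(k₂−k₁)]·C_{A0}·(e^(−k₁τ) − e^(−k₂τ)).
e^(−k₁τ) = e^(−0.205×0.470) = e^(−0.09635) = 0.9081; e^(−k₂τ) = e^(−0.5875) = 0.5557.
C_P = 0.205×4.69/(1.25−0.205) × (0.9081−0.5557) = 0.9200×0.3524 = 0.3243 mol·L⁻¹.
C_A = C_{A0}e^(−k₁τ) = 4.259 mol·L⁻¹, so C_Q = C_{A0}−C_A−C_P = 0.1065 mol·L⁻¹; C_P/C_Q = 3.04.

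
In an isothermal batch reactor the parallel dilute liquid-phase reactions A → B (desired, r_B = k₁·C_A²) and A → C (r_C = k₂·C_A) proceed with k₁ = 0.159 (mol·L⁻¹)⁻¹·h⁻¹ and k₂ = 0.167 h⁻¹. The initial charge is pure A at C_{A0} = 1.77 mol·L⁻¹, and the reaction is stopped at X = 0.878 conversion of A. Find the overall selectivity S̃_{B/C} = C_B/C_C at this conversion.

C_A = C_{A0}(1−X) = 0.2159 mol·L⁻¹.
Along a PFR/batch, dC_C/dC_A = −r_C/(r_B+r_C) = −k₂/(k₂+k₁·C_A).
Integrating from C_{A0} to C_A: C_C = (0.167/0.159)·ln[(0.167+0.159·1.77)/(0.167+0.159·0.216)] = 1.050·ln(0.4484/0.2013) = 0.8411 mol·L⁻¹.
Then C_B = (C_{A0}−C_A) − C_C = 1.554 − 0.8411 = 0.7130 mol·L⁻¹.
S̃_{B/C} = C_B/C_C = 0.7130/0.8411 = 0.848.

0.848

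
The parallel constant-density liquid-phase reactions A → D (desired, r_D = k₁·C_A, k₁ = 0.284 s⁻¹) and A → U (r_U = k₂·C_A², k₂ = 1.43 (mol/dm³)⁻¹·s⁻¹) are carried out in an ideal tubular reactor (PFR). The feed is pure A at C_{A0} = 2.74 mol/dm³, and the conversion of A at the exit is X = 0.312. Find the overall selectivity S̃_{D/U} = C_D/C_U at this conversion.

0.0868

C_A = C_{A0}(1−X) = 1.885 mol/dm³.
Along a PFR/batch, dC_D/dC_A = −r_D/(r_D+r_U) = −k₁/(k₁+k₂·C_A).
Integrating from C_{A0} to C_A: C_D = (0.284/1.43)·ln[(0.284+1.43·2.74)/(0.284+1.43·1.89)] = 0.1986·ln(4.202/2.980) = 0.06827 mol/dm³.
C_U = (C_{A0}−C_A)−C_D = 0.7866 mol/dm³; S̃_{D/U} = 0.06827/0.7866 = 0.0868.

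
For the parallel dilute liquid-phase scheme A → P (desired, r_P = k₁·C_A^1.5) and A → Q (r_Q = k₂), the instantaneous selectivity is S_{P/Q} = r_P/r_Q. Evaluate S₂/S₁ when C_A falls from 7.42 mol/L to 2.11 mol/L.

S_{P/Q} = (k₁/k₂)·C_A^1.5, so S₂/S₁ = (C_{A,2}/C_{A,1})^1.5.
= (2.11/7.42)^1.5 = (0.2844)^1.5 = 0.152.
Selectivity toward P falls as C_A falls — high-concentration operation is favoured.

0.152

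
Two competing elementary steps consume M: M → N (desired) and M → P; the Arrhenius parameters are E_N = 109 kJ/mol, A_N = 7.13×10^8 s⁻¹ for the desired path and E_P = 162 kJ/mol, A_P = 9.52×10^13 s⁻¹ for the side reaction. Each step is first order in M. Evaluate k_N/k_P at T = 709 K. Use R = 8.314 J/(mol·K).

0.0602

With equal orders, S_{N/P} = k_N/k_P = (A_N/A_P)·exp[(E_P−E_N)/(RT)].
(E_P−E_N)/(RT) = (162−109)×10³/(8.314×709) = 53000/5895 = 8.991.
k_N/k_P = (7.13×10^8/9.52×10^13)·exp(8.991) = 7.489×10^-6 × 8032 = 0.0602.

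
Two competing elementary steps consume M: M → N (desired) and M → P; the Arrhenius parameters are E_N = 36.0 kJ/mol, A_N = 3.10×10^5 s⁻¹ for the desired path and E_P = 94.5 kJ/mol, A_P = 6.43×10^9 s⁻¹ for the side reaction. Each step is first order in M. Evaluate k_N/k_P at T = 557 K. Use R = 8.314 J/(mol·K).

k_N/k_P = (A_N/A_P)·exp[−(E_N−E_P)/(RT)] = (A_N/A_P)·exp[(E_P−E_N)/(RT)].
(E_P−E_N)/(RT) = (94.5−36.0)×10³/(8.314×557) = 58500/4631 = 12.63.
k_N/k_P = (3.10×10^5/6.43×10^9)·exp(12.63) = 4.821×10^-5 × 3.064×10^5 = 14.8.
Since E_N < E_P, lowering the temperature improves selectivity toward N.

14.8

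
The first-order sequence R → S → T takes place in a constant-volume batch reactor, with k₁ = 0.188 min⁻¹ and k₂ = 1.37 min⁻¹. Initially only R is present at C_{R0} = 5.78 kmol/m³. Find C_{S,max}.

At the optimum, C_{S,max}/C_{R0} = (k₁/k₂)^[k₂/(k₂−k₁)].
= (0.188/1.37)^(1.37/(1.37−0.188)) = (0.1372)^(1.159) = 0.1001.
C_{S,max} = 0.1001×5.78 = 0.578 kmol/m³.

0.578 kmol/m³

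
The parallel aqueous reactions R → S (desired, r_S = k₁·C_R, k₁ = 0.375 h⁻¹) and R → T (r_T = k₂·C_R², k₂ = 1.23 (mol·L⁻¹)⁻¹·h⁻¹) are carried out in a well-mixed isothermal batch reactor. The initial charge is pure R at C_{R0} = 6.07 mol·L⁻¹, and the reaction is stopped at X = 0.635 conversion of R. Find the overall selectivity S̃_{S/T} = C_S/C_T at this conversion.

C_R = C_{R0}(1−X) = 2.216 mol·L⁻¹.
Along a PFR/batch, dC_S/dC_R = −r_S/(r_S+r_T) = −k₁/(k₁+k₂·C_R).
Integrating from C_{R0} to C_R: C_S = (0.375/1.23)·ln[(0.375+1.23·6.07)/(0.375+1.23·2.22)] = 0.3049·ln(7.841/3.100) = 0.2829 mol·L⁻¹.
C_T = (C_{R0}−C_R)−C_S = 3.572 mol·L⁻¹; S̃_{S/T} = 0.2829/3.572 = 0.0792.

0.0792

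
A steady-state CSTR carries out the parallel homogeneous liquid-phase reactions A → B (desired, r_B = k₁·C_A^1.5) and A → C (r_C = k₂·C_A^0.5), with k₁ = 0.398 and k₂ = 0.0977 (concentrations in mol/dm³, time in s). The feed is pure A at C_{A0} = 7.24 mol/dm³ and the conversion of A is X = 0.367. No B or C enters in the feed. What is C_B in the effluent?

Exit C_A = C_{A0}(1−X) = 7.24×0.633 = 4.583 mol/dm³.
Rates in a CSTR are evaluated at the outlet concentration: r_B = 0.398×4.583^1.5 = 3.905, r_C = 0.0977×4.583^0.5 = 0.2092.
Fraction of consumed A going to B: r_B/(r_B+r_C) = 0.9492.
C_B = 0.9492·C_{A0}·X = 0.9492×7.24×0.367 = 2.52 mol/dm³.

2.52 mol/dm³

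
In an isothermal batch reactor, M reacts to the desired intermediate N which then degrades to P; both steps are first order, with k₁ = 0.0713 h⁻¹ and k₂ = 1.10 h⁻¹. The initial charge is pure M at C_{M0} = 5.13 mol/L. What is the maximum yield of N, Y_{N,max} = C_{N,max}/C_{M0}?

At the optimum, C_{N,max}/C_{M0} = (k₁/k₂)^[k₂/(k₂−k₁)].
= (0.0713/1.10)^(1.10/(1.10−0.0713)) = (0.06482)^(1.069) = 0.05362.

0.0536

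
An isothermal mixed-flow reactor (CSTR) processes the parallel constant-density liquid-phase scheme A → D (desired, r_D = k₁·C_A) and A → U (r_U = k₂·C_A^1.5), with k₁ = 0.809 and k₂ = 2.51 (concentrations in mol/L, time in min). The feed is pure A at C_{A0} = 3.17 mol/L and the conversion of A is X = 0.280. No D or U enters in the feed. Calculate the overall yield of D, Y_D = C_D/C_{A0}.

Exit C_A = C_{A0}(1−X) = 3.17×0.720 = 2.282 mol/L.
In a CSTR the entire volume is at exit conditions, so r_D = 0.809×2.282 = 1.846 and r_U = 2.51×2.282^1.5 = 8.655.
Fraction of consumed A going to D: r_D/(r_D+r_U) = 0.1758.
C_D = 0.1758·C_{A0}·X = 0.1758×3.17×0.280 = 0.156 mol/L; Y_D = C_D/C_{A0} = 0.0492.

0.0492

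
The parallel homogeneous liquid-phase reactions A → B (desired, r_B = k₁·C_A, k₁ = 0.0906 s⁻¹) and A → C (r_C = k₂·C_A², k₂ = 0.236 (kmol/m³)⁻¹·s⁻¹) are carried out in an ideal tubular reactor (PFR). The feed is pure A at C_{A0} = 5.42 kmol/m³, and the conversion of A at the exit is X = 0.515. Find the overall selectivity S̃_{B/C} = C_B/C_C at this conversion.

C_A = C_{A0}(1−X) = 2.629 kmol/m³.
Along a PFR/batch, dC_B/dC_A = −r_B/(r_B+r_C) = −k₁/(k₁+k₂·C_A).
Integrating from C_{A0} to C_A: C_B = (0.0906/0.236)·ln[(0.0906+0.236·5.42)/(0.0906+0.236·2.63)] = 0.3839·ln(1.370/0.7110) = 0.2517 kmol/m³.
C_C = (C_{A0}−C_A)−C_B = 2.540 kmol/m³; S̃_{B/C} = 0.2517/2.540 = 0.0991.

0.0991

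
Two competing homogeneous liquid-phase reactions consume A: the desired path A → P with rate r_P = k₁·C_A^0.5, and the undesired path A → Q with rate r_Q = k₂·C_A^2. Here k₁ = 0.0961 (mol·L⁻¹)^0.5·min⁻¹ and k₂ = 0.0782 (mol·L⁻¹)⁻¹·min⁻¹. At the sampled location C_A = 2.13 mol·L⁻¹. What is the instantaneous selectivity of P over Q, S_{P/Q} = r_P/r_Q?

S_{P/Q} = r_P/r_Q = (k₁·C_A^0.5)/(k₂·C_A^2) = (k₁/k₂)·C_A^-1.5.
= (0.0961×2.130^0.5) / (0.0782×2.130^2) = 0.1403/0.3548 = 0.395.
The undesired path is higher order in A, so low C_A (CSTR or dilute feed) favours P.

0.395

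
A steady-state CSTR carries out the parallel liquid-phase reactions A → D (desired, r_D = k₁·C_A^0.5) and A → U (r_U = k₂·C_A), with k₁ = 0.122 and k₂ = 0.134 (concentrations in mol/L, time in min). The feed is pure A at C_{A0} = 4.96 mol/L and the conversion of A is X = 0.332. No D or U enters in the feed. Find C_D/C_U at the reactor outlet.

Exit C_A = C_{A0}(1−X) = 4.96×0.668 = 3.313 mol/L.
Rates in a CSTR are evaluated at the outlet concentration: r_D = 0.122×3.313^0.5 = 0.2221, r_U = 0.134×3.313 = 0.4440.
Overall selectivity = C_D/C_U = r_Dτ/(r_Uτ) = r_D/r_U = 0.500.

0.500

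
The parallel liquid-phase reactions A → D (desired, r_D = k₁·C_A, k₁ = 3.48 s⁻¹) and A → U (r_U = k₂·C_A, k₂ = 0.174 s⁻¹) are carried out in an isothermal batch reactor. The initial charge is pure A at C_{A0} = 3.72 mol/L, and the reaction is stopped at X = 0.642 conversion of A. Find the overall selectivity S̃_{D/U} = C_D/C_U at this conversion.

C_A = C_{A0}(1−X) = 1.332 mol/L.
Both paths are first order in A, so the instantaneous fraction to D is constant: dC_D/d(−C_A) = k₁/(k₁+k₂) = 0.9524.
C_D = 0.9524·(C_{A0}−C_A) = 0.9524×2.388 = 2.27 mol/L.
C_U = (C_{A0}−C_A)−C_D = 0.1137 mol/L; S̃_{D/U} = 2.275/0.1137 = 20.0.

20.0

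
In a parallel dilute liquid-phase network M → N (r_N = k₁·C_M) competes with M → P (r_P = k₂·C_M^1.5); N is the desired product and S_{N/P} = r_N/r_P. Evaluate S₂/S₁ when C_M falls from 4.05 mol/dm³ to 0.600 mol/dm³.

S_{N/P} = (k₁/k₂)·C_M^-0.5, so S₂/S₁ = (C_{M,2}/C_{M,1})^-0.5.
= (0.600/4.05)^(-0.5) = (0.1481)^(-0.5) = 2.60.

2.60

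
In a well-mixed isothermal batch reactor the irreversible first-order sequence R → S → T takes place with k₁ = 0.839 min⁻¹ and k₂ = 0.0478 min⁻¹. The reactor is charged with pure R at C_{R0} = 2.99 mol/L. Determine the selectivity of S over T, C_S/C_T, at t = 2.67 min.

For first-order series with pure R initially, C_S(t) = k₁C_{R0}/(k₂−k₁)·(e^(−k₁t) − e^(−k₂t)).
e^(−k₁t) = e^(−0.839×2.67) = e^(−2.240) = 0.1064; e^(−k₂t) = e^(−0.1276) = 0.8802.
C_S = 0.839×2.99/(0.0478−0.839) × (0.1064−0.8802) = (-3.171)×(-0.7737) = 2.453 mol/L.
C_R = C_{R0}e^(−k₁t) = 0.3183 mol/L, so C_T = C_{R0}−C_R−C_S = 0.2185 mol/L; C_S/C_T = 11.2.

11.2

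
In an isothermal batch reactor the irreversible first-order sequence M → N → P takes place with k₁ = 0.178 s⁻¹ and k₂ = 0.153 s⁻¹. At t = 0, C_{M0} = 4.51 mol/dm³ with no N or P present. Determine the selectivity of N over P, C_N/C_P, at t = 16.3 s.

Solving the coupled first-order balances gives C_N(t) = [k₁/(k₂−k₁)]·C_{M0}·(e^(−k₁t) − e^(−k₂t)).
e^(−k₁t) = e^(−0.178×16.3) = e^(−2.901) = 0.05495; e^(−k₂t) = e^(−2.494) = 0.08259.
C_N = 0.178×4.51/(0.153−0.178) × (0.05495−0.08259) = (-32.11)×(-0.02764) = 0.8876 mol/dm³.
C_M = C_{M0}e^(−k₁t) = 0.2478 mol/dm³, so C_P = C_{M0}−C_M−C_N = 3.375 mol/dm³; C_N/C_P = 0.263.

0.263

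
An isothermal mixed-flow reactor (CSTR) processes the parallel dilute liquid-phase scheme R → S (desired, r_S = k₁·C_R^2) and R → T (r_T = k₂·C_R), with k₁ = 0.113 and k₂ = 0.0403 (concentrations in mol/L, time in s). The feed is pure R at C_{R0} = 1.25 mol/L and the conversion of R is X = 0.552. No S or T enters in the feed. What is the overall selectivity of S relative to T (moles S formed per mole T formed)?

Exit C_R = C_{R0}(1−X) = 1.25×0.448 = 0.5600 mol/L.
In a CSTR the entire volume is at exit conditions, so r_S = 0.113×0.5600^2 = 0.03544 and r_T = 0.0403×0.5600 = 0.02257.
Overall selectivity = C_S/C_T = r_Sτ/(r_Tτ) = r_S/r_T = 1.57.

1.57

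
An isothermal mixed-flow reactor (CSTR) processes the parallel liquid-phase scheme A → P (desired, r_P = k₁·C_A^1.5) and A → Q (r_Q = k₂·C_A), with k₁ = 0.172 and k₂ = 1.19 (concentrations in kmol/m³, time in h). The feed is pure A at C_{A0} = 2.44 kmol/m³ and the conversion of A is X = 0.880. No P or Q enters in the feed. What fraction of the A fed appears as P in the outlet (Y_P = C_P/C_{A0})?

0.0638

Exit C_A = C_{A0}(1−X) = 2.44×0.120 = 0.2928 kmol/m³.
In a CSTR the entire volume is at exit conditions, so r_P = 0.172×0.2928^1.5 = 0.02725 and r_Q = 1.19×0.2928 = 0.3484.
Fraction of consumed A going to P: r_P/(r_P+r_Q) = 0.07254.
C_P = 0.07254·C_{A0}·X = 0.07254×2.44×0.880 = 0.156 kmol/m³; Y_P = C_P/C_{A0} = 0.0638.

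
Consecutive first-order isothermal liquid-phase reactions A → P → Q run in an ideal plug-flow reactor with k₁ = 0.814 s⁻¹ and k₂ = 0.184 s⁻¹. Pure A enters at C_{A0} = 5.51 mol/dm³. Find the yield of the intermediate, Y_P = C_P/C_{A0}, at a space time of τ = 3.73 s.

The intermediate concentration in a first-order A→B→C sequence is C_P = k₁C_{A0}(e^(−k₁τ) − e^(−k₂τ))/(k₂−k₁).
e^(−k₁τ) = e^(−0.814×3.73) = e^(−3.036) = 0.04802; e^(−k₂τ) = e^(−0.6863) = 0.5034.
C_P = 0.814×5.51/(0.184−0.814) × (0.04802−0.5034) = (-7.119)×(-0.4554) = 3.242 mol/dm³.
Y_P = C_P/C_{A0} = 3.242/5.51 = 0.588.

0.588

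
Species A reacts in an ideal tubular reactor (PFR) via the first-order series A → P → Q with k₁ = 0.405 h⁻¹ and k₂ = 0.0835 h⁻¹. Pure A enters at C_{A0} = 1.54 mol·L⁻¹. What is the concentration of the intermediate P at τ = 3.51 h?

For first-order series with pure A initially, C_P(τ) = k₁C_{A0}/(k₂−k₁)·(e^(−k₁τ) − e^(−k₂τ)).
e^(−k₁τ) = e^(−0.405×3.51) = e^(−1.422) = 0.2413; e^(−k₂τ) = e^(−0.2931) = 0.7460.
C_P = 0.405×1.54/(0.0835−0.405) × (0.2413−0.7460) = (-1.940)×(-0.5046) = 0.9789 mol·L⁻¹.

0.979 mol·L⁻¹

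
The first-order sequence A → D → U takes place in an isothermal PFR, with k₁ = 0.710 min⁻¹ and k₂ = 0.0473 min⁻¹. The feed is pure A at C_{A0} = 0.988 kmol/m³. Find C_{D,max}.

0.814 kmol/m³

For a first-order series the maximum intermediate yield is C_{D,max}/C_{A0} = (k₁/k₂)^[k₂/(k₂−k₁)].
= (0.710/0.0473)^(0.0473/(0.0473−0.710)) = (15.01)^(-0.07137) = 0.8242.
C_{D,max} = 0.8242×0.988 = 0.814 kmol/m³.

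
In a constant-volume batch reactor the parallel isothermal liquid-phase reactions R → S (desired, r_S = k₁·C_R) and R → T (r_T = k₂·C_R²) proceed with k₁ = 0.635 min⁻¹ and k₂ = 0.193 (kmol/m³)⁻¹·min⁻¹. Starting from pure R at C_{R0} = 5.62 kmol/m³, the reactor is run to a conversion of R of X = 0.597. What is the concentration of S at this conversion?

1.55 kmol/m³

C_R = C_{R0}(1−X) = 2.265 kmol/m³.
Along a PFR/batch, dC_S/dC_R = −r_S/(r_S+r_T) = −k₁/(k₁+k₂·C_R).
Integrating from C_{R0} to C_R: C_S = (0.635/0.193)·ln[(0.635+0.193·5.62)/(0.635+0.193·2.26)] = 3.290·ln(1.720/1.072) = 1.555 kmol/m³.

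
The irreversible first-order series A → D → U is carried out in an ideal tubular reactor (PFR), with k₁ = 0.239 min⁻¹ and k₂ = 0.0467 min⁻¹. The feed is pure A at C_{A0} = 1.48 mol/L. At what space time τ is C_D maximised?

The intermediate peaks when r₁ = r₂, i.e. k₁e^(−k₁τ) = k₂e^(−k₂τ), giving τ_opt = ln(k₂/k₁)/(k₂−k₁).
= ln(0.0467/0.239)/(0.0467−0.239) = ln(0.1954)/-0.1923 = -1.633/-0.1923 = 8.49 min.

8.49 min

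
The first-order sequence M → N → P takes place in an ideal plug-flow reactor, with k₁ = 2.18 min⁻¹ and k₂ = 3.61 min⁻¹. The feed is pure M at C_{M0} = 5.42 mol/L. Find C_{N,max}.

For a first-order series the maximum intermediate yield is C_{N,max}/C_{M0} = (k₁/k₂)^[k₂/(k₂−k₁)].
= (2.18/3.61)^(3.61/(3.61−2.18)) = (0.6039)^(2.524) = 0.2799.
C_{N,max} = 0.2799×5.42 = 1.52 mol/L.

1.52 mol/L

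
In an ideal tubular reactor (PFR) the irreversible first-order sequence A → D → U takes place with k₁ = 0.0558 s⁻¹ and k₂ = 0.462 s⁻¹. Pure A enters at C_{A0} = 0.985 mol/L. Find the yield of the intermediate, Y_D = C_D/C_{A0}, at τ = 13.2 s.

0.0655

The intermediate concentration in a first-order A→B→C sequence is C_D = k₁C_{A0}(e^(−k₁τ) − e^(−k₂τ))/(k₂−k₁).
e^(−k₁τ) = e^(−0.0558×13.2) = e^(−0.7366) = 0.4788; e^(−k₂τ) = e^(−6.098) = 0.002246.
C_D = 0.0558×0.985/(0.462−0.0558) × (0.4788−0.002246) = 0.1353×0.4765 = 0.06448 mol/L.
Y_D = C_D/C_{A0} = 0.06448/0.985 = 0.0655.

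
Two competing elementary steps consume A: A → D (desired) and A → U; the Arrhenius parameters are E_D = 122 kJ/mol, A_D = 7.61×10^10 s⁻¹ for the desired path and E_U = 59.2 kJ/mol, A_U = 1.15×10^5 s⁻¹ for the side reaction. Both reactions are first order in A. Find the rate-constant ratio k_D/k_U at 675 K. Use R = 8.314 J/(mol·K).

9.14

With equal orders, S_{D/U} = k_D/k_U = (A_D/A_U)·exp[(E_U−E_D)/(RT)].
(E_U−E_D)/(RT) = (59.2−122)×10³/(8.314×675) = -62800/5612 = -11.19.
k_D/k_U = (7.61×10^10/1.15×10^5)·exp(-11.19) = 6.617×10^5 × 1.381×10^-5 = 9.14.
Since E_D > E_U, raising the temperature improves selectivity toward D.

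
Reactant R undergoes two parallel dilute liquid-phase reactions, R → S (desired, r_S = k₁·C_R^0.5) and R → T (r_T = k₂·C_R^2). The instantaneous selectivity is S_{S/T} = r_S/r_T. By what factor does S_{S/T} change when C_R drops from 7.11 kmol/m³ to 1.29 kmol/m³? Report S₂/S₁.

12.9

S_{S/T} = (k₁/k₂)·C_R^-1.5, so S₂/S₁ = (C_{R,2}/C_{R,1})^-1.5.
= (1.29/7.11)^(-1.5) = (0.1814)^(-1.5) = 12.9.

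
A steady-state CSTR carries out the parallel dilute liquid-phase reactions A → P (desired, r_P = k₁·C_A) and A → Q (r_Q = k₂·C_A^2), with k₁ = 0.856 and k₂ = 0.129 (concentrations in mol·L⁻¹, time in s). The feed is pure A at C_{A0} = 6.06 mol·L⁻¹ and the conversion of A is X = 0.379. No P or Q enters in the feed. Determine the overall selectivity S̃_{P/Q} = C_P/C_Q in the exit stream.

1.76

Exit C_A = C_{A0}(1−X) = 6.06×0.621 = 3.763 mol·L⁻¹.
Rates in a CSTR are evaluated at the outlet concentration: r_P = 0.856×3.763 = 3.221, r_Q = 0.129×3.763^2 = 1.827.
Overall selectivity = C_P/C_Q = r_Pτ/(r_Qτ) = r_P/r_Q = 1.76.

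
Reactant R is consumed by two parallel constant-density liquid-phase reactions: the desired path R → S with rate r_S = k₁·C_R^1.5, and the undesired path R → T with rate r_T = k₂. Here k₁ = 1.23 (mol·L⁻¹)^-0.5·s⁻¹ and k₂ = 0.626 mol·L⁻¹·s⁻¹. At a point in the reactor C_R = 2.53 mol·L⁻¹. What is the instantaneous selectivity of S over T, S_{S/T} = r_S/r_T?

7.91

S_{S/T} = r_S/r_T = (k₁·C_R^1.5)/(k₂) = (k₁/k₂)·C_R^1.5.
= (1.23×2.530^1.5) / (0.626) = 4.950/0.6260 = 7.91.
Since the desired path is higher order in R, keeping C_R high (PFR or concentrated feed) favours S.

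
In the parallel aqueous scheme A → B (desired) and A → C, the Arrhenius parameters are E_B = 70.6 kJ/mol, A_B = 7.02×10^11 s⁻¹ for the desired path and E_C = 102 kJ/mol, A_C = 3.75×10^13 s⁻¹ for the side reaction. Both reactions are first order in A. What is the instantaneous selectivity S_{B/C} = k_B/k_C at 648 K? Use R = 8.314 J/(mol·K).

With equal orders, S_{B/C} = k_B/k_C = (A_B/A_C)·exp[(E_C−E_B)/(RT)].
(E_C−E_B)/(RT) = (102−70.6)×10³/(8.314×648) = 31400/5387 = 5.828.
k_B/k_C = (7.02×10^11/3.75×10^13)·exp(5.828) = 0.01872 × 339.8 = 6.36.
Since E_B < E_C, lowering the temperature improves selectivity toward B.

6.36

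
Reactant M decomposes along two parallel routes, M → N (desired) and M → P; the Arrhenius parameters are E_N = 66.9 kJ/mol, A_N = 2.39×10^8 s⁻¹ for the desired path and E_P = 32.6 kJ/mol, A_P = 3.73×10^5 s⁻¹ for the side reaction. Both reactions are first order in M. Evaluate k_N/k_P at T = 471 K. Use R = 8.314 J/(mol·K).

k_N/k_P = (A_N/A_P)·exp[−(E_N−E_P)/(RT)] = (A_N/A_P)·exp[(E_P−E_N)/(RT)].
(E_P−E_N)/(RT) = (32.6−66.9)×10³/(8.314×471) = -34300/3916 = -8.759.
k_N/k_P = (2.39×10^8/3.73×10^5)·exp(-8.759) = 640.8 × 1.570×10^-4 = 0.101.

0.101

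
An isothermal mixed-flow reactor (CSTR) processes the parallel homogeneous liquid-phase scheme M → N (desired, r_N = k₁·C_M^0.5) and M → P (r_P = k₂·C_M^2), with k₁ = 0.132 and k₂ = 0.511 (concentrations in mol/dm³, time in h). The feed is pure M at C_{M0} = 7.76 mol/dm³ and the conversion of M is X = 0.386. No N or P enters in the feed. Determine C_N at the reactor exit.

Exit C_M = C_{M0}(1−X) = 7.76×0.614 = 4.765 mol/dm³.
In a CSTR the entire volume is at exit conditions, so r_N = 0.132×4.765^0.5 = 0.2881 and r_P = 0.511×4.765^2 = 11.60.
Fraction of consumed M going to N: r_N/(r_N+r_P) = 0.02424.
C_N = 0.02424·C_{M0}·X = 0.02424×7.76×0.386 = 0.0726 mol/dm³.

0.0726 mol/dm³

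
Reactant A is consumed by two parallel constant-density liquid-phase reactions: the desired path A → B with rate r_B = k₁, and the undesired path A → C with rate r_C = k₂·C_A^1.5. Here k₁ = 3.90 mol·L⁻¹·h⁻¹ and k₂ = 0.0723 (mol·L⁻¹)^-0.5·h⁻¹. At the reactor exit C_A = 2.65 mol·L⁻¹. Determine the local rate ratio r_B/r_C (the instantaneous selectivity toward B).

S_{B/C} = r_B/r_C = (k₁)/(k₂·C_A^1.5) = (k₁/k₂)·C_A^-1.5.
= (3.90) / (0.0723×2.650^1.5) = 3.900/0.3119 = 12.5.
The undesired path is higher order in A, so low C_A (CSTR or dilute feed) favours B.

12.5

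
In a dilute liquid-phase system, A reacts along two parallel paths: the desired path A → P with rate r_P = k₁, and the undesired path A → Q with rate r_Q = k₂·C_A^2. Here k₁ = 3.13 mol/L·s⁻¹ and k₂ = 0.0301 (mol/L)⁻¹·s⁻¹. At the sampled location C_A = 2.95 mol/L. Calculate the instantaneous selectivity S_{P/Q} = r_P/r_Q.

S_{P/Q} = r_P/r_Q = (k₁)/(k₂·C_A^2) = (k₁/k₂)·C_A^-2.
= (3.13) / (0.0301×2.950^2) = 3.130/0.2619 = 11.9.
The undesired path is higher order in A, so low C_A (CSTR or dilute feed) favours P.

11.9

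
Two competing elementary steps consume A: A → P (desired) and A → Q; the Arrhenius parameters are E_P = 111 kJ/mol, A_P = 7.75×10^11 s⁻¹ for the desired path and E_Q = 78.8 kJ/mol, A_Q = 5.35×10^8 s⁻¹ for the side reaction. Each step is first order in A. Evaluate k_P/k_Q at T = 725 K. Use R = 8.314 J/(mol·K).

With equal orders, S_{P/Q} = k_P/k_Q = (A_P/A_Q)·exp[(E_Q−E_P)/(RT)].
(E_Q−E_P)/(RT) = (78.8−111)×10³/(8.314×725) = -32200/6028 = -5.342.
k_P/k_Q = (7.75×10^11/5.35×10^8)·exp(-5.342) = 1449 × 0.004786 = 6.93.

6.93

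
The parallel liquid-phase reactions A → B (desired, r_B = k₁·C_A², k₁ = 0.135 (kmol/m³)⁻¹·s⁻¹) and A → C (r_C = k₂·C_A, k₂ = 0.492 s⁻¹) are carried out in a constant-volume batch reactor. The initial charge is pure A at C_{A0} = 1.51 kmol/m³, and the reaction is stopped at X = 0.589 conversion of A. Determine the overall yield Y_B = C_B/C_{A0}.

C_A = C_{A0}(1−X) = 0.6206 kmol/m³.
Along a PFR/batch, dC_C/dC_A = −r_C/(r_B+r_C) = −k₂/(k₂+k₁·C_A).
Integrating from C_{A0} to C_A: C_C = (0.492/0.135)·ln[(0.492+0.135·1.51)/(0.492+0.135·0.621)] = 3.644·ln(0.6958/0.5758) = 0.6903 kmol/m³.
Then C_B = (C_{A0}−C_A) − C_C = 0.8894 − 0.6903 = 0.1991 kmol/m³.
Y_B = C_B/C_{A0} = 0.1991/1.51 = 0.132.

0.132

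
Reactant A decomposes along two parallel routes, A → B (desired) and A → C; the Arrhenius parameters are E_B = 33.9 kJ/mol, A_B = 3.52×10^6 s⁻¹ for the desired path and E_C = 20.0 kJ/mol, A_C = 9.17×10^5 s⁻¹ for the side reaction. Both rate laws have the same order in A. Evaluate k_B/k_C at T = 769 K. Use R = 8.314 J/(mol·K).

0.436

Since both paths have the same order in A, the concentration cancels and S_{B/C} = k_B/k_C = (A_B/A_C)·exp[(E_C−E_B)/(RT)].
(E_C−E_B)/(RT) = (20.0−33.9)×10³/(8.314×769) = -13900/6393 = -2.174.
k_B/k_C = (3.52×10^6/9.17×10^5)·exp(-2.174) = 3.839 × 0.1137 = 0.436.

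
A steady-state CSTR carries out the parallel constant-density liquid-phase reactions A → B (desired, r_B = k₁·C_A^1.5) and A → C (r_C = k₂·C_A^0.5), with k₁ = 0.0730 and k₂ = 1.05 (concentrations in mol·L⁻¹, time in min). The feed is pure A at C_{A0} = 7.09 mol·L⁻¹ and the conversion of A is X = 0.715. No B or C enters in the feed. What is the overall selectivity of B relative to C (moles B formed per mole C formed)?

0.140

Exit C_A = C_{A0}(1−X) = 7.09×0.285 = 2.021 mol·L⁻¹.
Rates in a CSTR are evaluated at the outlet concentration: r_B = 0.0730×2.021^1.5 = 0.2097, r_C = 1.05×2.021^0.5 = 1.493.
Overall selectivity = C_B/C_C = r_Bτ/(r_Cτ) = r_B/r_C = 0.140.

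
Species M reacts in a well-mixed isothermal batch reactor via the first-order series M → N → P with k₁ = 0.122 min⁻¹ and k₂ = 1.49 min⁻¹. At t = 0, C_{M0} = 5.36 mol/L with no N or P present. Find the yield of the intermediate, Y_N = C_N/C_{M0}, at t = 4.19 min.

The intermediate concentration in a first-order A→B→C sequence is C_N = k₁C_{M0}(e^(−k₁t) − e^(−k₂t))/(k₂−k₁).
e^(−k₁t) = e^(−0.122×4.19) = e^(−0.5112) = 0.5998; e^(−k₂t) = e^(−6.243) = 0.001944.
C_N = 0.122×5.36/(1.49−0.122) × (0.5998−0.001944) = 0.4780×0.5978 = 0.2858 mol/L.
Y_N = C_N/C_{M0} = 0.2858/5.36 = 0.0533.

0.0533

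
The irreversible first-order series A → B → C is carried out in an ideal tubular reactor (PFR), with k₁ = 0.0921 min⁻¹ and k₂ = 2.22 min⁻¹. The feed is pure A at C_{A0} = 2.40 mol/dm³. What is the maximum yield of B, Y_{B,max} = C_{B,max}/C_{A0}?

Evaluating C_B at τ_opt = ln(k₂/k₁)/(k₂−k₁) gives C_{B,max}/C_{A0} = (k₁/k₂)^[k₂/(k₂−k₁)].
= (0.0921/2.22)^(2.22/(2.22−0.0921)) = (0.04149)^(1.043) = 0.03615.

0.0361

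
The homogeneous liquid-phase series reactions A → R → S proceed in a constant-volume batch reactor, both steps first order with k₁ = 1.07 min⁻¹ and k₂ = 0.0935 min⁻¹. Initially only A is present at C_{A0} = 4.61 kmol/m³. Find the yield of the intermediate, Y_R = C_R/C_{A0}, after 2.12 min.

The intermediate concentration in a first-order A→B→C sequence is C_R = k₁C_{A0}(e^(−k₁t) − e^(−k₂t))/(k₂−k₁).
e^(−k₁t) = e^(−1.07×2.12) = e^(−2.268) = 0.1035; e^(−k₂t) = e^(−0.1982) = 0.8202.
C_R = 1.07×4.61/(0.0935−1.07) × (0.1035−0.8202) = (-5.051)×(-0.7167) = 3.620 kmol/m³.
Y_R = C_R/C_{A0} = 3.620/4.61 = 0.785.

0.785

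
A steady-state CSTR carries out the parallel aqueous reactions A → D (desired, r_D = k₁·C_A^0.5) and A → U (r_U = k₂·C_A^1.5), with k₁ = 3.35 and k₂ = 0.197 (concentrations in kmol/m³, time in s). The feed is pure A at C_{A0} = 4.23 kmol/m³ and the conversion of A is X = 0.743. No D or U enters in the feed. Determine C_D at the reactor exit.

Exit C_A = C_{A0}(1−X) = 4.23×0.257 = 1.087 kmol/m³.
In a CSTR the entire volume is at exit conditions, so r_D = 3.35×1.087^0.5 = 3.493 and r_U = 0.197×1.087^1.5 = 0.2233.
Fraction of consumed A going to D: r_D/(r_D+r_U) = 0.9399.
C_D = 0.9399·C_{A0}·X = 0.9399×4.23×0.743 = 2.95 kmol/m³.

2.95 kmol/m³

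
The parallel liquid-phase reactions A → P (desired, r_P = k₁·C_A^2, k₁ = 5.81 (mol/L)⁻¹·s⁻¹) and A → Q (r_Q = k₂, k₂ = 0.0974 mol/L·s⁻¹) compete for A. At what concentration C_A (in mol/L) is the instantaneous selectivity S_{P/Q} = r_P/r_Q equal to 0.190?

0.0564 mol/L

S_{P/Q} = (k₁/k₂)·C_A^2 ⇒ C_A = (S·k₂/k₁)^(0.5).
= (0.190×0.0974/5.81)^(0.5) = (0.003185)^(0.5) = 0.0564 mol/L.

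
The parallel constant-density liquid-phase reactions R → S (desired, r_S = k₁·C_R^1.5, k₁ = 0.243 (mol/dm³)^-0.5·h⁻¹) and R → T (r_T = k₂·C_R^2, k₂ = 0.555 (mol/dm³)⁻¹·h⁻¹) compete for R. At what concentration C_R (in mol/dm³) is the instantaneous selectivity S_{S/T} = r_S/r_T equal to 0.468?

S_{S/T} = (k₁/k₂)·C_R^-0.5 ⇒ C_R = (S·k₂/k₁)^(-2).
= (0.468×0.555/0.243)^(-2) = (1.069)^(-2) = 0.875 mol/dm³.

0.875 mol/dm³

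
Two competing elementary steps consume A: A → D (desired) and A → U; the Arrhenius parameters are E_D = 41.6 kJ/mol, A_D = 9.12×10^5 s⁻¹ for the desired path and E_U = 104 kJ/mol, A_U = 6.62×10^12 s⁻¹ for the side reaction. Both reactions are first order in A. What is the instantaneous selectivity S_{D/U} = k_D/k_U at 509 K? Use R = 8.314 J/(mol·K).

k_D/k_U = (A_D/A_U)·exp[−(E_D−E_U)/(RT)] = (A_D/A_U)·exp[(E_U−E_D)/(RT)].
(E_U−E_D)/(RT) = (104−41.6)×10³/(8.314×509) = 62400/4232 = 14.75.
k_D/k_U = (9.12×10^5/6.62×10^12)·exp(14.75) = 1.378×10^-7 × 2.534×10^6 = 0.349.
Since E_D < E_U, lowering the temperature improves selectivity toward D.

0.349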